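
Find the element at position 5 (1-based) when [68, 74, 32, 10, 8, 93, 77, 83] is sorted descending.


Sort descending: [93, 83, 77, 74, 68, 32, 10, 8]
The 5th element (1-indexed) is at index 4.
Value = 68
Final answer: 68


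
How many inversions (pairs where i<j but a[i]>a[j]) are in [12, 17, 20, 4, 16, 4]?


For each element, count the later elements that are smaller than it:
  12 (index 0): smaller elements after it = [4, 4] -> 2
  17 (index 1): smaller elements after it = [4, 16, 4] -> 3
  20 (index 2): smaller elements after it = [4, 16, 4] -> 3
  4 (index 3): smaller elements after it = [] -> 0
  16 (index 4): smaller elements after it = [4] -> 1
Total inversions = 2 + 3 + 3 + 0 + 1 = 9
Final answer: 9


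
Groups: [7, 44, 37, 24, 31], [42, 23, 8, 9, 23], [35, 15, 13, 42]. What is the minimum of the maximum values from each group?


Find max of each group:
  Group 1: [7, 44, 37, 24, 31] -> max = 44
  Group 2: [42, 23, 8, 9, 23] -> max = 42
  Group 3: [35, 15, 13, 42] -> max = 42
Maxes: [44, 42, 42]
Minimum of maxes = 42
Final answer: 42


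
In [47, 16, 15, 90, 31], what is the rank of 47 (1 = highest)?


Sort descending: [90, 47, 31, 16, 15]
Find 47 in the sorted list.
47 is at position 2.
Final answer: 2


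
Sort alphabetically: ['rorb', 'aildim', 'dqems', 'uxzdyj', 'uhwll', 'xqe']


Compare strings character by character (the first differing letter decides):
  'aildim' < 'dqems' since 'a' < 'd' at position 1
  'dqems' < 'rorb' since 'd' < 'r' at position 1
  'rorb' < 'uhwll' since 'r' < 'u' at position 1
  'uhwll' < 'uxzdyj' since 'h' < 'x' at position 2
  'uxzdyj' < 'xqe' since 'u' < 'x' at position 1
Chaining these comparisons gives the alphabetical order.
Final answer: ['aildim', 'dqems', 'rorb', 'uhwll', 'uxzdyj', 'xqe']


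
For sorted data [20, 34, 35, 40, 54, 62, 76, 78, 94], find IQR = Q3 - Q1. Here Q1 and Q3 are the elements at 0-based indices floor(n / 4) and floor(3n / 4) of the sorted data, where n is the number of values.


The data has n = 9 elements.
Q1 index = floor(9 / 4) = floor(2.25) = 2; Q3 index = floor(3 * 9 / 4) = floor(6.75) = 6
Q1 = element at index 2 = 35
Q3 = element at index 6 = 76
IQR = 76 - 35 = 41
Final answer: 41


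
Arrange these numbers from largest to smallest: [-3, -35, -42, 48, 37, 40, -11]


Original list: [-3, -35, -42, 48, 37, 40, -11]
Repeatedly take the largest remaining element:
  Remaining [-3, -35, -42, 48, 37, 40, -11] -> largest is 48
  Remaining [-3, -35, -42, 37, 40, -11] -> largest is 40
  Remaining [-3, -35, -42, 37, -11] -> largest is 37
  Remaining [-3, -35, -42, -11] -> largest is -3
  Remaining [-35, -42, -11] -> largest is -11
  Remaining [-35, -42] -> largest is -35
  Remaining [-42] -> largest is -42
Collecting the picks in order gives the descending list.
Final answer: [48, 40, 37, -3, -11, -35, -42]


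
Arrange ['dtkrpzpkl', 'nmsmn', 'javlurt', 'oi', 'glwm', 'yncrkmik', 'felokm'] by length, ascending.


Compute lengths:
  'dtkrpzpkl' has length 9
  'nmsmn' has length 5
  'javlurt' has length 7
  'oi' has length 2
  'glwm' has length 4
  'yncrkmik' has length 8
  'felokm' has length 6
Lengths in increasing order: 2 < 4 < 5 < 6 < 7 < 8 < 9
Listing the words in that order gives the answer.
Final answer: ['oi', 'glwm', 'nmsmn', 'felokm', 'javlurt', 'yncrkmik', 'dtkrpzpkl']


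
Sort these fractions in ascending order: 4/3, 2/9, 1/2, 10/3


Convert to decimal for comparison:
  4/3 = 1.3333
  2/9 = 0.2222
  1/2 = 0.5
  10/3 = 3.3333
Decimals in increasing order: 0.2222 < 0.5 < 1.3333 < 3.3333
Writing each back as its fraction gives the sorted order.
Final answer: 2/9, 1/2, 4/3, 10/3


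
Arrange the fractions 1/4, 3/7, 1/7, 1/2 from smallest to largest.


Convert to decimal for comparison:
  1/4 = 0.25
  3/7 = 0.4286
  1/7 = 0.1429
  1/2 = 0.5
Decimals in increasing order: 0.1429 < 0.25 < 0.4286 < 0.5
Writing each back as its fraction gives the sorted order.
Final answer: 1/7, 1/4, 3/7, 1/2


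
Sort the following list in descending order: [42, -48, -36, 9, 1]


Original list: [42, -48, -36, 9, 1]
Repeatedly take the largest remaining element:
  Remaining [42, -48, -36, 9, 1] -> largest is 42
  Remaining [-48, -36, 9, 1] -> largest is 9
  Remaining [-48, -36, 1] -> largest is 1
  Remaining [-48, -36] -> largest is -36
  Remaining [-48] -> largest is -48
Collecting the picks in order gives the descending list.
Final answer: [42, 9, 1, -36, -48]


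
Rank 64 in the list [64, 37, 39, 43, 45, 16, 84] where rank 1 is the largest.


Sort descending: [84, 64, 45, 43, 39, 37, 16]
Find 64 in the sorted list.
64 is at position 2.
Final answer: 2


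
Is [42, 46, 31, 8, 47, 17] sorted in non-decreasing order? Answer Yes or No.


Check consecutive pairs:
  42 <= 46? True
  46 <= 31? False
  31 <= 8? False
  8 <= 47? True
  47 <= 17? False
3 consecutive pair(s) are out of order, so the list is not sorted.
Final answer: No


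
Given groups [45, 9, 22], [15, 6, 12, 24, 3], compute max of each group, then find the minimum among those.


Find max of each group:
  Group 1: [45, 9, 22] -> max = 45
  Group 2: [15, 6, 12, 24, 3] -> max = 24
Maxes: [45, 24]
Minimum of maxes = 24
Final answer: 24


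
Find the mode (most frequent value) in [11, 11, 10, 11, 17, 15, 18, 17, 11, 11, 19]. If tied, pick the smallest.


Count the frequency of each value:
  10 appears 1 time(s)
  11 appears 5 time(s)
  15 appears 1 time(s)
  17 appears 2 time(s)
  18 appears 1 time(s)
  19 appears 1 time(s)
Maximum frequency is 5.
Only 11 reaches that frequency, so it is the mode.
Final answer: 11


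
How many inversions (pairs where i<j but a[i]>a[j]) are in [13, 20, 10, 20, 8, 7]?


For each element, count the later elements that are smaller than it:
  13 (index 0): smaller elements after it = [10, 8, 7] -> 3
  20 (index 1): smaller elements after it = [10, 8, 7] -> 3
  10 (index 2): smaller elements after it = [8, 7] -> 2
  20 (index 3): smaller elements after it = [8, 7] -> 2
  8 (index 4): smaller elements after it = [7] -> 1
Total inversions = 3 + 3 + 2 + 2 + 1 = 11
Final answer: 11


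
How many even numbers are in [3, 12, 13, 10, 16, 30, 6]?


Check each element:
  3 is odd
  12 is even
  13 is odd
  10 is even
  16 is even
  30 is even
  6 is even
Evens: [12, 10, 16, 30, 6]
Count of evens = 5
Final answer: 5


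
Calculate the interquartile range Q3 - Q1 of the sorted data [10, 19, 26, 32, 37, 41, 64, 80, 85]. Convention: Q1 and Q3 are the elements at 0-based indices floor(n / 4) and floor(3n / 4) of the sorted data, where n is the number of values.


The data has n = 9 elements.
Q1 index = floor(9 / 4) = floor(2.25) = 2; Q3 index = floor(3 * 9 / 4) = floor(6.75) = 6
Q1 = element at index 2 = 26
Q3 = element at index 6 = 64
IQR = 64 - 26 = 38
Final answer: 38


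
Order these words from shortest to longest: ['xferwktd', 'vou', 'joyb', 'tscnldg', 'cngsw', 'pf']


Compute lengths:
  'xferwktd' has length 8
  'vou' has length 3
  'joyb' has length 4
  'tscnldg' has length 7
  'cngsw' has length 5
  'pf' has length 2
Lengths in increasing order: 2 < 3 < 4 < 5 < 7 < 8
Listing the words in that order gives the answer.
Final answer: ['pf', 'vou', 'joyb', 'cngsw', 'tscnldg', 'xferwktd']


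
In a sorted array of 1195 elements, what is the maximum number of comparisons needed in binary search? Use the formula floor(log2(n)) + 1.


Binary search halves the search space each step.
Maximum comparisons = floor(log2(1195)) + 1
log2(1195) = 10.2228
floor(log2(1195)) = 10, so 10 + 1 = 11
Final answer: 11


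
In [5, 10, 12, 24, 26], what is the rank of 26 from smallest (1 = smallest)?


Sort ascending: [5, 10, 12, 24, 26]
Find 26 in the sorted list.
26 is at position 5 (1-indexed).
Final answer: 5


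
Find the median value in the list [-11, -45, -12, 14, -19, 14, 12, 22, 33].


First, sort the list: [-45, -19, -12, -11, 12, 14, 14, 22, 33]
The list has 9 elements (odd count).
The middle index is 4 (0-based), and the element there is 12.
Final answer: 12


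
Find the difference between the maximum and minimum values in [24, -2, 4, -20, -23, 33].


Maximum value: 33
Minimum value: -23
Range = 33 - (-23) = 56
Final answer: 56


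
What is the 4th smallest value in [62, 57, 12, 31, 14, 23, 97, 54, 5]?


Sort ascending: [5, 12, 14, 23, 31, 54, 57, 62, 97]
The 4th element (1-indexed) is at index 3.
Value = 23
Final answer: 23


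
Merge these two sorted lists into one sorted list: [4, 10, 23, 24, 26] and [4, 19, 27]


List A: [4, 10, 23, 24, 26]
List B: [4, 19, 27]
Repeatedly compare the front elements and take the smaller:
  4 vs 4 -> take 4
  10 vs 4 -> take 4
  10 vs 19 -> take 10
  23 vs 19 -> take 19
  23 vs 27 -> take 23
  24 vs 27 -> take 24
  26 vs 27 -> take 26
  A is exhausted; append the rest of B: [27]
Final answer: [4, 4, 10, 19, 23, 24, 26, 27]


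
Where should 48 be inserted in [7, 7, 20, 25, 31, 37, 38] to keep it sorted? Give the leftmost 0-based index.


List is sorted: [7, 7, 20, 25, 31, 37, 38]
We need the leftmost position where 48 can be inserted, i.e. the first index whose element is >= 48 (or the end of the list if none is).
Binary search with low=0, high=7 (0-based indices):
  low=0, high=7, mid=3: a[3]=25 < 48, so low = 4
  low=4, high=7, mid=5: a[5]=37 < 48, so low = 6
  low=6, high=7, mid=6: a[6]=38 < 48, so low = 7
Now low = high = 7, so the insertion index is 7.
Final answer: 7


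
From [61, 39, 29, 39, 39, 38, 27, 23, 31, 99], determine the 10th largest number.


Sort descending: [99, 61, 39, 39, 39, 38, 31, 29, 27, 23]
The 10th element (1-indexed) is at index 9.
Value = 23
Final answer: 23


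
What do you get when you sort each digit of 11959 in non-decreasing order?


The number 11959 has digits: 1, 1, 9, 5, 9
Sorted: 1, 1, 5, 9, 9
Joining the sorted digits gives the result.
Final answer: 11599


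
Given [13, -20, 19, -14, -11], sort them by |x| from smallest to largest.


Compute absolute values:
  |13| = 13
  |-20| = 20
  |19| = 19
  |-14| = 14
  |-11| = 11
Absolute values in increasing order: 11 < 13 < 14 < 19 < 20
Listing the original numbers in that order gives the answer.
Final answer: [-11, 13, -14, 19, -20]


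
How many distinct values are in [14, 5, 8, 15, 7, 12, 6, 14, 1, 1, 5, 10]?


List all unique values:
Distinct values: [1, 5, 6, 7, 8, 10, 12, 14, 15]
Count = 9
Final answer: 9


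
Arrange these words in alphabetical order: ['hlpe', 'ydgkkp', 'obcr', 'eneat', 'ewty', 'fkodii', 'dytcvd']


Compare strings character by character (the first differing letter decides):
  'dytcvd' < 'eneat' since 'd' < 'e' at position 1
  'eneat' < 'ewty' since 'n' < 'w' at position 2
  'ewty' < 'fkodii' since 'e' < 'f' at position 1
  'fkodii' < 'hlpe' since 'f' < 'h' at position 1
  'hlpe' < 'obcr' since 'h' < 'o' at position 1
  'obcr' < 'ydgkkp' since 'o' < 'y' at position 1
Chaining these comparisons gives the alphabetical order.
Final answer: ['dytcvd', 'eneat', 'ewty', 'fkodii', 'hlpe', 'obcr', 'ydgkkp']


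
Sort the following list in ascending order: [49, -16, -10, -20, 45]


Original list: [49, -16, -10, -20, 45]
Repeatedly take the smallest remaining element:
  Remaining [49, -16, -10, -20, 45] -> smallest is -20
  Remaining [49, -16, -10, 45] -> smallest is -16
  Remaining [49, -10, 45] -> smallest is -10
  Remaining [49, 45] -> smallest is 45
  Remaining [49] -> smallest is 49
Collecting the picks in order gives the sorted list.
Final answer: [-20, -16, -10, 45, 49]


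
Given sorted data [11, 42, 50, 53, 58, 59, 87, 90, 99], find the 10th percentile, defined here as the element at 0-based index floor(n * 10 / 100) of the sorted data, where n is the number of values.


The dataset has n = 9 elements.
Index = floor(9 * 10 / 100) = floor(90 / 100) = floor(0.9) = 0
Counting from index 0 in the sorted data, the element at index 0 is 11.
Final answer: 11


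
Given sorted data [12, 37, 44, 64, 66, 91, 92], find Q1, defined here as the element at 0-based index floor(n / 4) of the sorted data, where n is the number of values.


The list has n = 7 elements.
Q1 index = floor(7 / 4) = floor(1.75) = 1
Counting from index 0 in the sorted data, the element at index 1 is 37.
Final answer: 37


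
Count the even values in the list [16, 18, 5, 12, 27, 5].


Check each element:
  16 is even
  18 is even
  5 is odd
  12 is even
  27 is odd
  5 is odd
Evens: [16, 18, 12]
Count of evens = 3
Final answer: 3


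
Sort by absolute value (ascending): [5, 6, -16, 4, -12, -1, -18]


Compute absolute values:
  |5| = 5
  |6| = 6
  |-16| = 16
  |4| = 4
  |-12| = 12
  |-1| = 1
  |-18| = 18
Absolute values in increasing order: 1 < 4 < 5 < 6 < 12 < 16 < 18
Listing the original numbers in that order gives the answer.
Final answer: [-1, 4, 5, 6, -12, -16, -18]


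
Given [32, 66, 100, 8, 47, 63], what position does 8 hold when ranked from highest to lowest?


Sort descending: [100, 66, 63, 47, 32, 8]
Find 8 in the sorted list.
8 is at position 6.
Final answer: 6


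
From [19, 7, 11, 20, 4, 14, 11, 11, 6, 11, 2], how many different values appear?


List all unique values:
Distinct values: [2, 4, 6, 7, 11, 14, 19, 20]
Count = 8
Final answer: 8


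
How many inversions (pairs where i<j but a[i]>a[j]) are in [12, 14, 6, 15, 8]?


For each element, count the later elements that are smaller than it:
  12 (index 0): smaller elements after it = [6, 8] -> 2
  14 (index 1): smaller elements after it = [6, 8] -> 2
  6 (index 2): smaller elements after it = [] -> 0
  15 (index 3): smaller elements after it = [8] -> 1
Total inversions = 2 + 2 + 0 + 1 = 5
Final answer: 5


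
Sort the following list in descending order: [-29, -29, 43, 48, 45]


Original list: [-29, -29, 43, 48, 45]
Repeatedly take the largest remaining element:
  Remaining [-29, -29, 43, 48, 45] -> largest is 48
  Remaining [-29, -29, 43, 45] -> largest is 45
  Remaining [-29, -29, 43] -> largest is 43
  Remaining [-29, -29] -> largest is -29
  Remaining [-29] -> largest is -29
Collecting the picks in order gives the descending list.
Final answer: [48, 45, 43, -29, -29]


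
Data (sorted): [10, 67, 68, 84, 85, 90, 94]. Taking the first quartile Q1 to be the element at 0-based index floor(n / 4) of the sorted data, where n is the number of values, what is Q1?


The list has n = 7 elements.
Q1 index = floor(7 / 4) = floor(1.75) = 1
Counting from index 0 in the sorted data, the element at index 1 is 67.
Final answer: 67


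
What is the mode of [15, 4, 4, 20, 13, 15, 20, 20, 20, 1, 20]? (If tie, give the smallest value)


Count the frequency of each value:
  1 appears 1 time(s)
  4 appears 2 time(s)
  13 appears 1 time(s)
  15 appears 2 time(s)
  20 appears 5 time(s)
Maximum frequency is 5.
Only 20 reaches that frequency, so it is the mode.
Final answer: 20


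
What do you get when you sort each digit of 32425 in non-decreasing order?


The number 32425 has digits: 3, 2, 4, 2, 5
Sorted: 2, 2, 3, 4, 5
Joining the sorted digits gives the result.
Final answer: 22345


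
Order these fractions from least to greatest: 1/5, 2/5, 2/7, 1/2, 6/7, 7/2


Convert to decimal for comparison:
  1/5 = 0.2
  2/5 = 0.4
  2/7 = 0.2857
  1/2 = 0.5
  6/7 = 0.8571
  7/2 = 3.5
Decimals in increasing order: 0.2 < 0.2857 < 0.4 < 0.5 < 0.8571 < 3.5
Writing each back as its fraction gives the sorted order.
Final answer: 1/5, 2/7, 2/5, 1/2, 6/7, 7/2


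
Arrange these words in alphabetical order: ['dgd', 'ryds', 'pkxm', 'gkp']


Compare strings character by character (the first differing letter decides):
  'dgd' < 'gkp' since 'd' < 'g' at position 1
  'gkp' < 'pkxm' since 'g' < 'p' at position 1
  'pkxm' < 'ryds' since 'p' < 'r' at position 1
Chaining these comparisons gives the alphabetical order.
Final answer: ['dgd', 'gkp', 'pkxm', 'ryds']


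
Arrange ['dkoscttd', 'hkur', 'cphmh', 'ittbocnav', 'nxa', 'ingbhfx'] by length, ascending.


Compute lengths:
  'dkoscttd' has length 8
  'hkur' has length 4
  'cphmh' has length 5
  'ittbocnav' has length 9
  'nxa' has length 3
  'ingbhfx' has length 7
Lengths in increasing order: 3 < 4 < 5 < 7 < 8 < 9
Listing the words in that order gives the answer.
Final answer: ['nxa', 'hkur', 'cphmh', 'ingbhfx', 'dkoscttd', 'ittbocnav']


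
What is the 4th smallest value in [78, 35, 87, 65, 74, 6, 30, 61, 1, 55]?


Sort ascending: [1, 6, 30, 35, 55, 61, 65, 74, 78, 87]
The 4th element (1-indexed) is at index 3.
Value = 35
Final answer: 35


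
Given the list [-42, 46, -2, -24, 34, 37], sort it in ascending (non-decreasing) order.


Original list: [-42, 46, -2, -24, 34, 37]
Repeatedly take the smallest remaining element:
  Remaining [-42, 46, -2, -24, 34, 37] -> smallest is -42
  Remaining [46, -2, -24, 34, 37] -> smallest is -24
  Remaining [46, -2, 34, 37] -> smallest is -2
  Remaining [46, 34, 37] -> smallest is 34
  Remaining [46, 37] -> smallest is 37
  Remaining [46] -> smallest is 46
Collecting the picks in order gives the sorted list.
Final answer: [-42, -24, -2, 34, 37, 46]


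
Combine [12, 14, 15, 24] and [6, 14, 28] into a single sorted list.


List A: [12, 14, 15, 24]
List B: [6, 14, 28]
Repeatedly compare the front elements and take the smaller:
  12 vs 6 -> take 6
  12 vs 14 -> take 12
  14 vs 14 -> take 14
  15 vs 14 -> take 14
  15 vs 28 -> take 15
  24 vs 28 -> take 24
  A is exhausted; append the rest of B: [28]
Final answer: [6, 12, 14, 14, 15, 24, 28]


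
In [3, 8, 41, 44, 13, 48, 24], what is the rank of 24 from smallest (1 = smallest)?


Sort ascending: [3, 8, 13, 24, 41, 44, 48]
Find 24 in the sorted list.
24 is at position 4 (1-indexed).
Final answer: 4


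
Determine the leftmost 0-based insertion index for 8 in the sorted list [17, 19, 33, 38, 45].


List is sorted: [17, 19, 33, 38, 45]
We need the leftmost position where 8 can be inserted, i.e. the first index whose element is >= 8 (or the end of the list if none is).
Binary search with low=0, high=5 (0-based indices):
  low=0, high=5, mid=2: a[2]=33 >= 8, so high = 2
  low=0, high=2, mid=1: a[1]=19 >= 8, so high = 1
  low=0, high=1, mid=0: a[0]=17 >= 8, so high = 0
Now low = high = 0, so the insertion index is 0.
Final answer: 0


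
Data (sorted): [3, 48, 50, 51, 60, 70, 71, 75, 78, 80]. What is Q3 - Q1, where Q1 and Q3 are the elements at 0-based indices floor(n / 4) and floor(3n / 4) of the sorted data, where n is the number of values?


The data has n = 10 elements.
Q1 index = floor(10 / 4) = floor(2.5) = 2; Q3 index = floor(3 * 10 / 4) = floor(7.5) = 7
Q1 = element at index 2 = 50
Q3 = element at index 7 = 75
IQR = 75 - 50 = 25
Final answer: 25


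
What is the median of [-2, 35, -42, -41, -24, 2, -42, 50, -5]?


First, sort the list: [-42, -42, -41, -24, -5, -2, 2, 35, 50]
The list has 9 elements (odd count).
The middle index is 4 (0-based), and the element there is -5.
Final answer: -5


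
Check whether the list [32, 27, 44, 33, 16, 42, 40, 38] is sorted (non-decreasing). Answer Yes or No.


Check consecutive pairs:
  32 <= 27? False
  27 <= 44? True
  44 <= 33? False
  33 <= 16? False
  16 <= 42? True
  42 <= 40? False
  40 <= 38? False
5 consecutive pair(s) are out of order, so the list is not sorted.
Final answer: No


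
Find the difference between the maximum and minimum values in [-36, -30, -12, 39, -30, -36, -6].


Maximum value: 39
Minimum value: -36
Range = 39 - (-36) = 75
Final answer: 75


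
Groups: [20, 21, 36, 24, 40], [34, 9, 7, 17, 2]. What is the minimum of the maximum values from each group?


Find max of each group:
  Group 1: [20, 21, 36, 24, 40] -> max = 40
  Group 2: [34, 9, 7, 17, 2] -> max = 34
Maxes: [40, 34]
Minimum of maxes = 34
Final answer: 34


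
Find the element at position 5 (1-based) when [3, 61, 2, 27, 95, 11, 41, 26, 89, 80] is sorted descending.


Sort descending: [95, 89, 80, 61, 41, 27, 26, 11, 3, 2]
The 5th element (1-indexed) is at index 4.
Value = 41
Final answer: 41


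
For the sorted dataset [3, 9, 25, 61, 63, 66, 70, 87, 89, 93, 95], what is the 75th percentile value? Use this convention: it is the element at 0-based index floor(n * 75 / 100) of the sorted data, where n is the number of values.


The dataset has n = 11 elements.
Index = floor(11 * 75 / 100) = floor(825 / 100) = floor(8.25) = 8
Counting from index 0 in the sorted data, the element at index 8 is 89.
Final answer: 89


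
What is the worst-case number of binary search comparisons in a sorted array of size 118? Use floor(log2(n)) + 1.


Binary search halves the search space each step.
Maximum comparisons = floor(log2(118)) + 1
log2(118) = 6.8826
floor(log2(118)) = 6, so 6 + 1 = 7
Final answer: 7


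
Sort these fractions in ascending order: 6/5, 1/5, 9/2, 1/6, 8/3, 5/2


Convert to decimal for comparison:
  6/5 = 1.2
  1/5 = 0.2
  9/2 = 4.5
  1/6 = 0.1667
  8/3 = 2.6667
  5/2 = 2.5
Decimals in increasing order: 0.1667 < 0.2 < 1.2 < 2.5 < 2.6667 < 4.5
Writing each back as its fraction gives the sorted order.
Final answer: 1/6, 1/5, 6/5, 5/2, 8/3, 9/2


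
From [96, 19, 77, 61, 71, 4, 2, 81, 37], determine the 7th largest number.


Sort descending: [96, 81, 77, 71, 61, 37, 19, 4, 2]
The 7th element (1-indexed) is at index 6.
Value = 19
Final answer: 19


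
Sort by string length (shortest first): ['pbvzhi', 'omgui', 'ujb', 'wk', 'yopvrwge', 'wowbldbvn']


Compute lengths:
  'pbvzhi' has length 6
  'omgui' has length 5
  'ujb' has length 3
  'wk' has length 2
  'yopvrwge' has length 8
  'wowbldbvn' has length 9
Lengths in increasing order: 2 < 3 < 5 < 6 < 8 < 9
Listing the words in that order gives the answer.
Final answer: ['wk', 'ujb', 'omgui', 'pbvzhi', 'yopvrwge', 'wowbldbvn']


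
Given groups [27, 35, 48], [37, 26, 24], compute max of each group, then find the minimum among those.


Find max of each group:
  Group 1: [27, 35, 48] -> max = 48
  Group 2: [37, 26, 24] -> max = 37
Maxes: [48, 37]
Minimum of maxes = 37
Final answer: 37


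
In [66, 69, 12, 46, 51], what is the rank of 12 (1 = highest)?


Sort descending: [69, 66, 51, 46, 12]
Find 12 in the sorted list.
12 is at position 5.
Final answer: 5


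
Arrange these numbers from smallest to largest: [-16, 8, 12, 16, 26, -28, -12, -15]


Original list: [-16, 8, 12, 16, 26, -28, -12, -15]
Repeatedly take the smallest remaining element:
  Remaining [-16, 8, 12, 16, 26, -28, -12, -15] -> smallest is -28
  Remaining [-16, 8, 12, 16, 26, -12, -15] -> smallest is -16
  Remaining [8, 12, 16, 26, -12, -15] -> smallest is -15
  Remaining [8, 12, 16, 26, -12] -> smallest is -12
  Remaining [8, 12, 16, 26] -> smallest is 8
  Remaining [12, 16, 26] -> smallest is 12
  Remaining [16, 26] -> smallest is 16
  Remaining [26] -> smallest is 26
Collecting the picks in order gives the sorted list.
Final answer: [-28, -16, -15, -12, 8, 12, 16, 26]


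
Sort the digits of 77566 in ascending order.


The number 77566 has digits: 7, 7, 5, 6, 6
Sorted: 5, 6, 6, 7, 7
Joining the sorted digits gives the result.
Final answer: 56677


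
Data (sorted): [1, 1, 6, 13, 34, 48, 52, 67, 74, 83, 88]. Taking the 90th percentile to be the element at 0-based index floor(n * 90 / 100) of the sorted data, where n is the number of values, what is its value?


The dataset has n = 11 elements.
Index = floor(11 * 90 / 100) = floor(990 / 100) = floor(9.9) = 9
Counting from index 0 in the sorted data, the element at index 9 is 83.
Final answer: 83


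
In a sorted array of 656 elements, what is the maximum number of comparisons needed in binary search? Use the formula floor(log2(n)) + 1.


Binary search halves the search space each step.
Maximum comparisons = floor(log2(656)) + 1
log2(656) = 9.3576
floor(log2(656)) = 9, so 9 + 1 = 10
Final answer: 10


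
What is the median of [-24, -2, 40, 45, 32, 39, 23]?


First, sort the list: [-24, -2, 23, 32, 39, 40, 45]
The list has 7 elements (odd count).
The middle index is 3 (0-based), and the element there is 32.
Final answer: 32


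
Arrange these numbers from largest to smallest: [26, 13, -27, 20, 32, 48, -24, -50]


Original list: [26, 13, -27, 20, 32, 48, -24, -50]
Repeatedly take the largest remaining element:
  Remaining [26, 13, -27, 20, 32, 48, -24, -50] -> largest is 48
  Remaining [26, 13, -27, 20, 32, -24, -50] -> largest is 32
  Remaining [26, 13, -27, 20, -24, -50] -> largest is 26
  Remaining [13, -27, 20, -24, -50] -> largest is 20
  Remaining [13, -27, -24, -50] -> largest is 13
  Remaining [-27, -24, -50] -> largest is -24
  Remaining [-27, -50] -> largest is -27
  Remaining [-50] -> largest is -50
Collecting the picks in order gives the descending list.
Final answer: [48, 32, 26, 20, 13, -24, -27, -50]


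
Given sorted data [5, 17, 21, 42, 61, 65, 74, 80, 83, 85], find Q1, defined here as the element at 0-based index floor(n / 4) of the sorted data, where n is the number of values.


The list has n = 10 elements.
Q1 index = floor(10 / 4) = floor(2.5) = 2
Counting from index 0 in the sorted data, the element at index 2 is 21.
Final answer: 21


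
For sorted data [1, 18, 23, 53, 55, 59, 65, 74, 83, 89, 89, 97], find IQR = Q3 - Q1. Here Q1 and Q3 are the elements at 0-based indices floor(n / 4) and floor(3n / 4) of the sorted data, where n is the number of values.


The data has n = 12 elements.
Q1 index = floor(12 / 4) = floor(3) = 3; Q3 index = floor(3 * 12 / 4) = floor(9) = 9
Q1 = element at index 3 = 53
Q3 = element at index 9 = 89
IQR = 89 - 53 = 36
Final answer: 36


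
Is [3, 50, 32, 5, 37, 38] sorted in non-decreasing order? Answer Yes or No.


Check consecutive pairs:
  3 <= 50? True
  50 <= 32? False
  32 <= 5? False
  5 <= 37? True
  37 <= 38? True
2 consecutive pair(s) are out of order, so the list is not sorted.
Final answer: No


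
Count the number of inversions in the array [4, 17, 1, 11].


For each element, count the later elements that are smaller than it:
  4 (index 0): smaller elements after it = [1] -> 1
  17 (index 1): smaller elements after it = [1, 11] -> 2
  1 (index 2): smaller elements after it = [] -> 0
Total inversions = 1 + 2 + 0 = 3
Final answer: 3


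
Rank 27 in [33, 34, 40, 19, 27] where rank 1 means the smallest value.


Sort ascending: [19, 27, 33, 34, 40]
Find 27 in the sorted list.
27 is at position 2 (1-indexed).
Final answer: 2


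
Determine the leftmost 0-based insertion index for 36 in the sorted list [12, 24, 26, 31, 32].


List is sorted: [12, 24, 26, 31, 32]
We need the leftmost position where 36 can be inserted, i.e. the first index whose element is >= 36 (or the end of the list if none is).
Binary search with low=0, high=5 (0-based indices):
  low=0, high=5, mid=2: a[2]=26 < 36, so low = 3
  low=3, high=5, mid=4: a[4]=32 < 36, so low = 5
Now low = high = 5, so the insertion index is 5.
Final answer: 5


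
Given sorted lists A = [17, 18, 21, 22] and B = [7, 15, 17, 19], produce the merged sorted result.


List A: [17, 18, 21, 22]
List B: [7, 15, 17, 19]
Repeatedly compare the front elements and take the smaller:
  17 vs 7 -> take 7
  17 vs 15 -> take 15
  17 vs 17 -> take 17
  18 vs 17 -> take 17
  18 vs 19 -> take 18
  21 vs 19 -> take 19
  B is exhausted; append the rest of A: [21, 22]
Final answer: [7, 15, 17, 17, 18, 19, 21, 22]


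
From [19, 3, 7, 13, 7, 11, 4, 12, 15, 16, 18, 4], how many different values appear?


List all unique values:
Distinct values: [3, 4, 7, 11, 12, 13, 15, 16, 18, 19]
Count = 10
Final answer: 10


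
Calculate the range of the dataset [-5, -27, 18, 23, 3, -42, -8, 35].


Maximum value: 35
Minimum value: -42
Range = 35 - (-42) = 77
Final answer: 77


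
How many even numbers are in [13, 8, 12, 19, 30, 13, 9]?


Check each element:
  13 is odd
  8 is even
  12 is even
  19 is odd
  30 is even
  13 is odd
  9 is odd
Evens: [8, 12, 30]
Count of evens = 3
Final answer: 3


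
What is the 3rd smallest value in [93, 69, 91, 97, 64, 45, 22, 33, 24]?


Sort ascending: [22, 24, 33, 45, 64, 69, 91, 93, 97]
The 3rd element (1-indexed) is at index 2.
Value = 33
Final answer: 33


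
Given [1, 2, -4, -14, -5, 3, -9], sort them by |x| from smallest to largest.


Compute absolute values:
  |1| = 1
  |2| = 2
  |-4| = 4
  |-14| = 14
  |-5| = 5
  |3| = 3
  |-9| = 9
Absolute values in increasing order: 1 < 2 < 3 < 4 < 5 < 9 < 14
Listing the original numbers in that order gives the answer.
Final answer: [1, 2, 3, -4, -5, -9, -14]


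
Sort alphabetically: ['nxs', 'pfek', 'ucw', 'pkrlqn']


Compare strings character by character (the first differing letter decides):
  'nxs' < 'pfek' since 'n' < 'p' at position 1
  'pfek' < 'pkrlqn' since 'f' < 'k' at position 2
  'pkrlqn' < 'ucw' since 'p' < 'u' at position 1
Chaining these comparisons gives the alphabetical order.
Final answer: ['nxs', 'pfek', 'pkrlqn', 'ucw']


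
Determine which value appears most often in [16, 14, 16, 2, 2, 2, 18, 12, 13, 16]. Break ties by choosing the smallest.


Count the frequency of each value:
  2 appears 3 time(s)
  12 appears 1 time(s)
  13 appears 1 time(s)
  14 appears 1 time(s)
  16 appears 3 time(s)
  18 appears 1 time(s)
Maximum frequency is 3.
Values reaching that frequency: [2, 16]; the smallest is 2.
Final answer: 2


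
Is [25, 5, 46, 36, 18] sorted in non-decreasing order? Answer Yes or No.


Check consecutive pairs:
  25 <= 5? False
  5 <= 46? True
  46 <= 36? False
  36 <= 18? False
3 consecutive pair(s) are out of order, so the list is not sorted.
Final answer: No


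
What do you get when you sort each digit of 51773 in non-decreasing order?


The number 51773 has digits: 5, 1, 7, 7, 3
Sorted: 1, 3, 5, 7, 7
Joining the sorted digits gives the result.
Final answer: 13577


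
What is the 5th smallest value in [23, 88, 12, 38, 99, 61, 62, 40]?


Sort ascending: [12, 23, 38, 40, 61, 62, 88, 99]
The 5th element (1-indexed) is at index 4.
Value = 61
Final answer: 61


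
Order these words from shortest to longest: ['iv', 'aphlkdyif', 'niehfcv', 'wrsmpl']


Compute lengths:
  'iv' has length 2
  'aphlkdyif' has length 9
  'niehfcv' has length 7
  'wrsmpl' has length 6
Lengths in increasing order: 2 < 6 < 7 < 9
Listing the words in that order gives the answer.
Final answer: ['iv', 'wrsmpl', 'niehfcv', 'aphlkdyif']


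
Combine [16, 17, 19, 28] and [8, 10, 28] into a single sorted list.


List A: [16, 17, 19, 28]
List B: [8, 10, 28]
Repeatedly compare the front elements and take the smaller:
  16 vs 8 -> take 8
  16 vs 10 -> take 10
  16 vs 28 -> take 16
  17 vs 28 -> take 17
  19 vs 28 -> take 19
  28 vs 28 -> take 28
  A is exhausted; append the rest of B: [28]
Final answer: [8, 10, 16, 17, 19, 28, 28]


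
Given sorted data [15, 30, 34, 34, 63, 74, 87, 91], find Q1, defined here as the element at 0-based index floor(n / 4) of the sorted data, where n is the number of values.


The list has n = 8 elements.
Q1 index = floor(8 / 4) = floor(2) = 2
Counting from index 0 in the sorted data, the element at index 2 is 34.
Final answer: 34


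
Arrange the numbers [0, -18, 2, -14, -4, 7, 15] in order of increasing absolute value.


Compute absolute values:
  |0| = 0
  |-18| = 18
  |2| = 2
  |-14| = 14
  |-4| = 4
  |7| = 7
  |15| = 15
Absolute values in increasing order: 0 < 2 < 4 < 7 < 14 < 15 < 18
Listing the original numbers in that order gives the answer.
Final answer: [0, 2, -4, 7, -14, 15, -18]


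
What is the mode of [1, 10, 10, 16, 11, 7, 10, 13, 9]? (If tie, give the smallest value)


Count the frequency of each value:
  1 appears 1 time(s)
  7 appears 1 time(s)
  9 appears 1 time(s)
  10 appears 3 time(s)
  11 appears 1 time(s)
  13 appears 1 time(s)
  16 appears 1 time(s)
Maximum frequency is 3.
Only 10 reaches that frequency, so it is the mode.
Final answer: 10


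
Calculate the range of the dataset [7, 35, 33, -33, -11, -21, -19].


Maximum value: 35
Minimum value: -33
Range = 35 - (-33) = 68
Final answer: 68


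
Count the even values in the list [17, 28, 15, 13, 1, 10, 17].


Check each element:
  17 is odd
  28 is even
  15 is odd
  13 is odd
  1 is odd
  10 is even
  17 is odd
Evens: [28, 10]
Count of evens = 2
Final answer: 2


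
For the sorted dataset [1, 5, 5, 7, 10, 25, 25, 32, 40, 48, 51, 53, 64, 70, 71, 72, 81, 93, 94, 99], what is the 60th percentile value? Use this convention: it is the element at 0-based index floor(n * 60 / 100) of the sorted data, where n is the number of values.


The dataset has n = 20 elements.
Index = floor(20 * 60 / 100) = floor(1200 / 100) = floor(12) = 12
Counting from index 0 in the sorted data, the element at index 12 is 64.
Final answer: 64


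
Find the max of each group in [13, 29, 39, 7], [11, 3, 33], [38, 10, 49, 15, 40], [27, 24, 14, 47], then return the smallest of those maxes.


Find max of each group:
  Group 1: [13, 29, 39, 7] -> max = 39
  Group 2: [11, 3, 33] -> max = 33
  Group 3: [38, 10, 49, 15, 40] -> max = 49
  Group 4: [27, 24, 14, 47] -> max = 47
Maxes: [39, 33, 49, 47]
Minimum of maxes = 33
Final answer: 33


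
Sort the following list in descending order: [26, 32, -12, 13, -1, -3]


Original list: [26, 32, -12, 13, -1, -3]
Repeatedly take the largest remaining element:
  Remaining [26, 32, -12, 13, -1, -3] -> largest is 32
  Remaining [26, -12, 13, -1, -3] -> largest is 26
  Remaining [-12, 13, -1, -3] -> largest is 13
  Remaining [-12, -1, -3] -> largest is -1
  Remaining [-12, -3] -> largest is -3
  Remaining [-12] -> largest is -12
Collecting the picks in order gives the descending list.
Final answer: [32, 26, 13, -1, -3, -12]


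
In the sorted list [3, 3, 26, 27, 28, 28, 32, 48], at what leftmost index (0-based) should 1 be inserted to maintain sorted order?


List is sorted: [3, 3, 26, 27, 28, 28, 32, 48]
We need the leftmost position where 1 can be inserted, i.e. the first index whose element is >= 1 (or the end of the list if none is).
Binary search with low=0, high=8 (0-based indices):
  low=0, high=8, mid=4: a[4]=28 >= 1, so high = 4
  low=0, high=4, mid=2: a[2]=26 >= 1, so high = 2
  low=0, high=2, mid=1: a[1]=3 >= 1, so high = 1
  low=0, high=1, mid=0: a[0]=3 >= 1, so high = 0
Now low = high = 0, so the insertion index is 0.
Final answer: 0


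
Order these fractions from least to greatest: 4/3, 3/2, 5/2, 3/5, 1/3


Convert to decimal for comparison:
  4/3 = 1.3333
  3/2 = 1.5
  5/2 = 2.5
  3/5 = 0.6
  1/3 = 0.3333
Decimals in increasing order: 0.3333 < 0.6 < 1.3333 < 1.5 < 2.5
Writing each back as its fraction gives the sorted order.
Final answer: 1/3, 3/5, 4/3, 3/2, 5/2


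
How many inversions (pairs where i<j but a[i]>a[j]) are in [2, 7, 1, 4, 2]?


For each element, count the later elements that are smaller than it:
  2 (index 0): smaller elements after it = [1] -> 1
  7 (index 1): smaller elements after it = [1, 4, 2] -> 3
  1 (index 2): smaller elements after it = [] -> 0
  4 (index 3): smaller elements after it = [2] -> 1
Total inversions = 1 + 3 + 0 + 1 = 5
Final answer: 5


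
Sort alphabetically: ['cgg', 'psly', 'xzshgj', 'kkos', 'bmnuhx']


Compare strings character by character (the first differing letter decides):
  'bmnuhx' < 'cgg' since 'b' < 'c' at position 1
  'cgg' < 'kkos' since 'c' < 'k' at position 1
  'kkos' < 'psly' since 'k' < 'p' at position 1
  'psly' < 'xzshgj' since 'p' < 'x' at position 1
Chaining these comparisons gives the alphabetical order.
Final answer: ['bmnuhx', 'cgg', 'kkos', 'psly', 'xzshgj']


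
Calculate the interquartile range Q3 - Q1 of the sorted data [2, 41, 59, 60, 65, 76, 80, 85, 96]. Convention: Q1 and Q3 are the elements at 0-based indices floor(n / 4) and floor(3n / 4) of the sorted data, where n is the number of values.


The data has n = 9 elements.
Q1 index = floor(9 / 4) = floor(2.25) = 2; Q3 index = floor(3 * 9 / 4) = floor(6.75) = 6
Q1 = element at index 2 = 59
Q3 = element at index 6 = 80
IQR = 80 - 59 = 21
Final answer: 21


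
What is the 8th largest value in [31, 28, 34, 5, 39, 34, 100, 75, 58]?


Sort descending: [100, 75, 58, 39, 34, 34, 31, 28, 5]
The 8th element (1-indexed) is at index 7.
Value = 28
Final answer: 28


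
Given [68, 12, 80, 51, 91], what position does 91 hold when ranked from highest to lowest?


Sort descending: [91, 80, 68, 51, 12]
Find 91 in the sorted list.
91 is at position 1.
Final answer: 1


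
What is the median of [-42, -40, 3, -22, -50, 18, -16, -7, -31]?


First, sort the list: [-50, -42, -40, -31, -22, -16, -7, 3, 18]
The list has 9 elements (odd count).
The middle index is 4 (0-based), and the element there is -22.
Final answer: -22


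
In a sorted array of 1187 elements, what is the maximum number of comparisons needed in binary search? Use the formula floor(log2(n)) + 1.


Binary search halves the search space each step.
Maximum comparisons = floor(log2(1187)) + 1
log2(1187) = 10.2131
floor(log2(1187)) = 10, so 10 + 1 = 11
Final answer: 11


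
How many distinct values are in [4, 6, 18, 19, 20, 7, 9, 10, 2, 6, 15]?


List all unique values:
Distinct values: [2, 4, 6, 7, 9, 10, 15, 18, 19, 20]
Count = 10
Final answer: 10


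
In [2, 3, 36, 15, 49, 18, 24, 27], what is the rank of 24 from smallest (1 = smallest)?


Sort ascending: [2, 3, 15, 18, 24, 27, 36, 49]
Find 24 in the sorted list.
24 is at position 5 (1-indexed).
Final answer: 5


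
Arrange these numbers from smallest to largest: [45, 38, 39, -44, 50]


Original list: [45, 38, 39, -44, 50]
Repeatedly take the smallest remaining element:
  Remaining [45, 38, 39, -44, 50] -> smallest is -44
  Remaining [45, 38, 39, 50] -> smallest is 38
  Remaining [45, 39, 50] -> smallest is 39
  Remaining [45, 50] -> smallest is 45
  Remaining [50] -> smallest is 50
Collecting the picks in order gives the sorted list.
Final answer: [-44, 38, 39, 45, 50]


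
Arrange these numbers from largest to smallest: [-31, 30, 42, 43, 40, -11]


Original list: [-31, 30, 42, 43, 40, -11]
Repeatedly take the largest remaining element:
  Remaining [-31, 30, 42, 43, 40, -11] -> largest is 43
  Remaining [-31, 30, 42, 40, -11] -> largest is 42
  Remaining [-31, 30, 40, -11] -> largest is 40
  Remaining [-31, 30, -11] -> largest is 30
  Remaining [-31, -11] -> largest is -11
  Remaining [-31] -> largest is -31
Collecting the picks in order gives the descending list.
Final answer: [43, 42, 40, 30, -11, -31]


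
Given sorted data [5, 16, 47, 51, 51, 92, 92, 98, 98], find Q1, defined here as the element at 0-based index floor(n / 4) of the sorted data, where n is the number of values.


The list has n = 9 elements.
Q1 index = floor(9 / 4) = floor(2.25) = 2
Counting from index 0 in the sorted data, the element at index 2 is 47.
Final answer: 47


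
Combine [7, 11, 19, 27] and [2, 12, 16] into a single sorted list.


List A: [7, 11, 19, 27]
List B: [2, 12, 16]
Repeatedly compare the front elements and take the smaller:
  7 vs 2 -> take 2
  7 vs 12 -> take 7
  11 vs 12 -> take 11
  19 vs 12 -> take 12
  19 vs 16 -> take 16
  B is exhausted; append the rest of A: [19, 27]
Final answer: [2, 7, 11, 12, 16, 19, 27]


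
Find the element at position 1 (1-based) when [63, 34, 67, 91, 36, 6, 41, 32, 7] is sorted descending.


Sort descending: [91, 67, 63, 41, 36, 34, 32, 7, 6]
The 1st element (1-indexed) is at index 0.
Value = 91
Final answer: 91


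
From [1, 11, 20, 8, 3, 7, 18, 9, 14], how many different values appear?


List all unique values:
Distinct values: [1, 3, 7, 8, 9, 11, 14, 18, 20]
Count = 9
Final answer: 9


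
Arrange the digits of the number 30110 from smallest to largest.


The number 30110 has digits: 3, 0, 1, 1, 0
Sorted: 0, 0, 1, 1, 3
Joining the sorted digits gives the result.
Final answer: 00113


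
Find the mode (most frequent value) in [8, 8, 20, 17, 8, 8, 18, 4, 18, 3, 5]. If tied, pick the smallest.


Count the frequency of each value:
  3 appears 1 time(s)
  4 appears 1 time(s)
  5 appears 1 time(s)
  8 appears 4 time(s)
  17 appears 1 time(s)
  18 appears 2 time(s)
  20 appears 1 time(s)
Maximum frequency is 4.
Only 8 reaches that frequency, so it is the mode.
Final answer: 8
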